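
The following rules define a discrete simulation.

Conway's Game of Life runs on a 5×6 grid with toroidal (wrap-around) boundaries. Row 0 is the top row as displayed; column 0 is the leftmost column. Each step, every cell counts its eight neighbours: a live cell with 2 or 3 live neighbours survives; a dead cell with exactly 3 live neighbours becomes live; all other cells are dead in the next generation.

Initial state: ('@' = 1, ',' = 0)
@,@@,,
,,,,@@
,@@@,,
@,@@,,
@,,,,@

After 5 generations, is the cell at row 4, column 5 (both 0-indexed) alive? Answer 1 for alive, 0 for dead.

0

step 0: @,@@,,
,,,,@@
,@@@,,
@,@@,,
@,,,,@
step 1: @@,@,,
@,,,@@
@@,,,@
@,,@@@
@,,,@@
step 2: ,@,@,,
,,@,@,
,@,@,,
,,,@,,
,,@,,,
step 3: ,@,@,,
,@,,@,
,,,@@,
,,,@,,
,,@@,,
step 4: ,@,@@,
,,,,@,
,,@@@,
,,,,,,
,,,@@,
step 5: ,,@,,@
,,,,,@
,,,@@,
,,@,,,
,,@@@,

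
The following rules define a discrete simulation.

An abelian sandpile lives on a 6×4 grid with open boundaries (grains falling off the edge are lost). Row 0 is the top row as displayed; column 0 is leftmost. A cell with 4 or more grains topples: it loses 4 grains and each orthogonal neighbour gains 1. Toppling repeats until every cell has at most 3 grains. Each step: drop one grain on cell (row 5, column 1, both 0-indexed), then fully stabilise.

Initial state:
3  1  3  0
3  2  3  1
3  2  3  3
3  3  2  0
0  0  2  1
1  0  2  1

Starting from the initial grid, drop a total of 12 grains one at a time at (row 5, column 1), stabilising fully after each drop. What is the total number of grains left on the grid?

0) 3  1  3  0
3  2  3  1
3  2  3  3
3  3  2  0
0  0  2  1
1  0  2  1
1) 3  1  3  0
3  2  3  1
3  2  3  3
3  3  2  0
0  0  2  1
1  1  2  1
2) 3  1  3  0
3  2  3  1
3  2  3  3
3  3  2  0
0  0  2  1
1  2  2  1
3) 3  1  3  0
3  2  3  1
3  2  3  3
3  3  2  0
0  0  2  1
1  3  2  1
4) 3  1  3  0
3  2  3  1
3  2  3  3
3  3  2  0
0  1  2  1
2  0  3  1
5) 3  1  3  0
3  2  3  1
3  2  3  3
3  3  2  0
0  1  2  1
2  1  3  1
6) 3  1  3  0
3  2  3  1
3  2  3  3
3  3  2  0
0  1  2  1
2  2  3  1
7) 3  1  3  0
3  2  3  1
3  2  3  3
3  3  2  0
0  1  2  1
2  3  3  1
8) 3  1  3  0
3  2  3  1
3  2  3  3
3  3  2  0
0  2  3  1
3  1  0  2
9) 3  1  3  0
3  2  3  1
3  2  3  3
3  3  2  0
0  2  3  1
3  2  0  2
10) 3  1  3  0
3  2  3  1
3  2  3  3
3  3  2  0
0  2  3  1
3  3  0  2
11) 3  1  3  0
3  2  3  1
3  2  3  3
3  3  2  0
1  3  3  1
0  1  1  2
12) 3  1  3  0
3  2  3  1
3  2  3  3
3  3  2  0
1  3  3  1
0  2  1  2

48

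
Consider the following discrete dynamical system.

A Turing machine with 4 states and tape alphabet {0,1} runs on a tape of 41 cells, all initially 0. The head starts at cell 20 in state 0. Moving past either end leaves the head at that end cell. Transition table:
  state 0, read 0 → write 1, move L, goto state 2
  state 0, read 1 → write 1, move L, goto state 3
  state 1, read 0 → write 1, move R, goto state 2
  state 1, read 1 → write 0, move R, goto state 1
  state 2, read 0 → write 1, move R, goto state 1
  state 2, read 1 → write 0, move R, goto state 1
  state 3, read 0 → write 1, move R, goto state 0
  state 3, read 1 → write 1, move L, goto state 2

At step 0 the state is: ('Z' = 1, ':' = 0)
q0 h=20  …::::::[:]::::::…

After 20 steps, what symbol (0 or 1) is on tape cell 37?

1

t=0: q0 h=20  …::::::[:]::::::…
t=1: q2 h=19  …::::::[:]Z:::::…
t=2: q1 h=20  …:::::Z[Z]::::::…
t=3: q1 h=21  …::::Z:[:]::::::…
t=4: q2 h=22  …:::Z:Z[:]::::::…
t=5: q1 h=23  …::Z:ZZ[:]::::::…
t=6: q2 h=24  …:Z:ZZZ[:]::::::…
t=7: q1 h=25  …Z:ZZZZ[:]::::::…
t=8: q2 h=26  …:ZZZZZ[:]::::::…
t=9: q1 h=27  …ZZZZZZ[:]::::::…
t=10: q2 h=28  …ZZZZZZ[:]::::::…
t=11: q1 h=29  …ZZZZZZ[:]::::::…
t=12: q2 h=30  …ZZZZZZ[:]::::::…
t=13: q1 h=31  …ZZZZZZ[:]::::::…
t=14: q2 h=32  …ZZZZZZ[:]::::::…
t=15: q1 h=33  …ZZZZZZ[:]::::::…
t=16: q2 h=34  …ZZZZZZ[:]::::::|
t=17: q1 h=35  …ZZZZZZ[:]:::::|
t=18: q2 h=36  …ZZZZZZ[:]::::|
t=19: q1 h=37  …ZZZZZZ[:]:::|
t=20: q2 h=38  …ZZZZZZ[:]::|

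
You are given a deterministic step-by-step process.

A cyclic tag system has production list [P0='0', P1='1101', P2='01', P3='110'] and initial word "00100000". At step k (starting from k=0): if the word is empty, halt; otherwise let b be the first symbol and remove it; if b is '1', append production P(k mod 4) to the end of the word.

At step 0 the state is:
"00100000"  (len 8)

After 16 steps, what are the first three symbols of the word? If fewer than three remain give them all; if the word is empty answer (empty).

step 0: "00100000"  (len 8)
step 1: "0100000"  (len 7)
step 2: "100000"  (len 6)
step 3: "0000001"  (len 7)
step 4: "000001"  (len 6)
step 5: "00001"  (len 5)
step 6: "0001"  (len 4)
step 7: "001"  (len 3)
step 8: "01"  (len 2)
step 9: "1"  (len 1)
step 10: "1101"  (len 4)
step 11: "10101"  (len 5)
step 12: "0101110"  (len 7)
step 13: "101110"  (len 6)
step 14: "011101101"  (len 9)
step 15: "11101101"  (len 8)
step 16: "1101101110"  (len 10)

110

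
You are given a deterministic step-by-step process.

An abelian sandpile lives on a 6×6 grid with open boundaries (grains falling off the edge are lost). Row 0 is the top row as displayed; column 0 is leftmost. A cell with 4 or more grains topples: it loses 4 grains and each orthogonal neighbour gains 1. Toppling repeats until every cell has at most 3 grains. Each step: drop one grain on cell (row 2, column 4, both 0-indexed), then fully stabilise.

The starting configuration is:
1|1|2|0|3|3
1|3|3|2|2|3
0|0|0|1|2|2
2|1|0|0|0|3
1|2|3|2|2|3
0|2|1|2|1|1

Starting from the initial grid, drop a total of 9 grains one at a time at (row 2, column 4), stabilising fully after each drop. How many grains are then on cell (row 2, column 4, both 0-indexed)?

1

t=0: 1|1|2|0|3|3
1|3|3|2|2|3
0|0|0|1|2|2
2|1|0|0|0|3
1|2|3|2|2|3
0|2|1|2|1|1
t=1: 1|1|2|0|3|3
1|3|3|2|2|3
0|0|0|1|3|2
2|1|0|0|0|3
1|2|3|2|2|3
0|2|1|2|1|1
t=2: 1|1|2|0|3|3
1|3|3|2|3|3
0|0|0|2|0|3
2|1|0|0|1|3
1|2|3|2|2|3
0|2|1|2|1|1
t=3: 1|1|2|0|3|3
1|3|3|2|3|3
0|0|0|2|1|3
2|1|0|0|1|3
1|2|3|2|2|3
0|2|1|2|1|1
t=4: 1|1|2|0|3|3
1|3|3|2|3|3
0|0|0|2|2|3
2|1|0|0|1|3
1|2|3|2|2|3
0|2|1|2|1|1
t=5: 1|1|2|0|3|3
1|3|3|2|3|3
0|0|0|2|3|3
2|1|0|0|1|3
1|2|3|2|2|3
0|2|1|2|1|1
t=6: 1|1|2|1|1|1
1|3|3|3|2|2
0|0|0|3|2|2
2|1|0|0|3|1
1|2|3|2|3|0
0|2|1|2|1|2
t=7: 1|1|2|1|1|1
1|3|3|3|2|2
0|0|0|3|3|2
2|1|0|0|3|1
1|2|3|2|3|0
0|2|1|2|1|2
t=8: 1|2|3|2|2|1
2|0|1|2|0|3
0|1|2|1|3|3
2|1|0|2|1|2
1|2|3|3|0|1
0|2|1|2|2|2
t=9: 1|2|3|2|2|2
2|0|1|2|2|0
0|1|2|2|1|1
2|1|0|2|2|3
1|2|3|3|0|1
0|2|1|2|2|2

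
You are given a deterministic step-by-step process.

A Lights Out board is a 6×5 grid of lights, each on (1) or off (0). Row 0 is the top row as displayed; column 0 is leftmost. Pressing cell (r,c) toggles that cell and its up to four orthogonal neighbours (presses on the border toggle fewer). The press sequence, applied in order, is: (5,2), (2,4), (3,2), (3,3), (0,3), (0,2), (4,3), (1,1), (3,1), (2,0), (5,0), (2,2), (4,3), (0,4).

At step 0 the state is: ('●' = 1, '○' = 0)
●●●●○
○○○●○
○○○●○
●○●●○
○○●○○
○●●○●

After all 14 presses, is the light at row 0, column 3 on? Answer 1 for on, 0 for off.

0

k=0  ●●●●○
○○○●○
○○○●○
●○●●○
○○●○○
○●●○●
k=1  ●●●●○
○○○●○
○○○●○
●○●●○
○○○○○
○○○●●
k=2  ●●●●○
○○○●●
○○○○●
●○●●●
○○○○○
○○○●●
k=3  ●●●●○
○○○●●
○○●○●
●●○○●
○○●○○
○○○●●
k=4  ●●●●○
○○○●●
○○●●●
●●●●○
○○●●○
○○○●●
k=5  ●●○○●
○○○○●
○○●●●
●●●●○
○○●●○
○○○●●
k=6  ●○●●●
○○●○●
○○●●●
●●●●○
○○●●○
○○○●●
k=7  ●○●●●
○○●○●
○○●●●
●●●○○
○○○○●
○○○○●
k=8  ●●●●●
●●○○●
○●●●●
●●●○○
○○○○●
○○○○●
k=9  ●●●●●
●●○○●
○○●●●
○○○○○
○●○○●
○○○○●
k=10  ●●●●●
○●○○●
●●●●●
●○○○○
○●○○●
○○○○●
k=11  ●●●●●
○●○○●
●●●●●
●○○○○
●●○○●
●●○○●
k=12  ●●●●●
○●●○●
●○○○●
●○●○○
●●○○●
●●○○●
k=13  ●●●●●
○●●○●
●○○○●
●○●●○
●●●●○
●●○●●
k=14  ●●●○○
○●●○○
●○○○●
●○●●○
●●●●○
●●○●●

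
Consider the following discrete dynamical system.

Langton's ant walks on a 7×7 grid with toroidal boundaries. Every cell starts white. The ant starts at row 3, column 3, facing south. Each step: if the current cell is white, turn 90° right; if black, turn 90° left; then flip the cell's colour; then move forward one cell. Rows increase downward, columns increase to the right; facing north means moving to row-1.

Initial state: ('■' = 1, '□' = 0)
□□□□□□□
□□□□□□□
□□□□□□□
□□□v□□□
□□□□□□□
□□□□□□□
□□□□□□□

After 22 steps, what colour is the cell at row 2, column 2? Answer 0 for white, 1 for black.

1

0) □□□□□□□
□□□□□□□
□□□□□□□
□□□v□□□
□□□□□□□
□□□□□□□
□□□□□□□
1) □□□□□□□
□□□□□□□
□□□□□□□
□□<■□□□
□□□□□□□
□□□□□□□
□□□□□□□
2) □□□□□□□
□□□□□□□
□□^□□□□
□□■■□□□
□□□□□□□
□□□□□□□
□□□□□□□
3) □□□□□□□
□□□□□□□
□□■>□□□
□□■■□□□
□□□□□□□
□□□□□□□
□□□□□□□
4) □□□□□□□
□□□□□□□
□□■■□□□
□□■v□□□
□□□□□□□
□□□□□□□
□□□□□□□
5) □□□□□□□
□□□□□□□
□□■■□□□
□□■□>□□
□□□□□□□
□□□□□□□
□□□□□□□
6) □□□□□□□
□□□□□□□
□□■■□□□
□□■□■□□
□□□□v□□
□□□□□□□
□□□□□□□
7) □□□□□□□
□□□□□□□
□□■■□□□
□□■□■□□
□□□<■□□
□□□□□□□
□□□□□□□
8) □□□□□□□
□□□□□□□
□□■■□□□
□□■^■□□
□□□■■□□
□□□□□□□
□□□□□□□
9) □□□□□□□
□□□□□□□
□□■■□□□
□□■■>□□
□□□■■□□
□□□□□□□
□□□□□□□
10) □□□□□□□
□□□□□□□
□□■■^□□
□□■■□□□
□□□■■□□
□□□□□□□
□□□□□□□
11) □□□□□□□
□□□□□□□
□□■■■>□
□□■■□□□
□□□■■□□
□□□□□□□
□□□□□□□
12) □□□□□□□
□□□□□□□
□□■■■■□
□□■■□v□
□□□■■□□
□□□□□□□
□□□□□□□
13) □□□□□□□
□□□□□□□
□□■■■■□
□□■■<■□
□□□■■□□
□□□□□□□
□□□□□□□
14) □□□□□□□
□□□□□□□
□□■■^■□
□□■■■■□
□□□■■□□
□□□□□□□
□□□□□□□
15) □□□□□□□
□□□□□□□
□□■<□■□
□□■■■■□
□□□■■□□
□□□□□□□
□□□□□□□
16) □□□□□□□
□□□□□□□
□□■□□■□
□□■v■■□
□□□■■□□
□□□□□□□
□□□□□□□
17) □□□□□□□
□□□□□□□
□□■□□■□
□□■□>■□
□□□■■□□
□□□□□□□
□□□□□□□
18) □□□□□□□
□□□□□□□
□□■□^■□
□□■□□■□
□□□■■□□
□□□□□□□
□□□□□□□
19) □□□□□□□
□□□□□□□
□□■□■>□
□□■□□■□
□□□■■□□
□□□□□□□
□□□□□□□
20) □□□□□□□
□□□□□^□
□□■□■□□
□□■□□■□
□□□■■□□
□□□□□□□
□□□□□□□
21) □□□□□□□
□□□□□■>
□□■□■□□
□□■□□■□
□□□■■□□
□□□□□□□
□□□□□□□
22) □□□□□□□
□□□□□■■
□□■□■□v
□□■□□■□
□□□■■□□
□□□□□□□
□□□□□□□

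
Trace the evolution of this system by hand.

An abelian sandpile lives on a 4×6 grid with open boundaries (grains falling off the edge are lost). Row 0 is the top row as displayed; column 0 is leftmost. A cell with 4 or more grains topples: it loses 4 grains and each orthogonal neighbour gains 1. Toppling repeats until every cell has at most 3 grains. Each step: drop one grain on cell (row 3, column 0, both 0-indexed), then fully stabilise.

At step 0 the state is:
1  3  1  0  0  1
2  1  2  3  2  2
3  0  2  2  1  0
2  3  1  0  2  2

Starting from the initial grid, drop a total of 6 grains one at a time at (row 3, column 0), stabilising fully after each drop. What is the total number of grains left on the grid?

36

[0] 1  3  1  0  0  1
2  1  2  3  2  2
3  0  2  2  1  0
2  3  1  0  2  2
[1] 1  3  1  0  0  1
2  1  2  3  2  2
3  0  2  2  1  0
3  3  1  0  2  2
[2] 1  3  1  0  0  1
3  1  2  3  2  2
0  2  2  2  1  0
2  0  2  0  2  2
[3] 1  3  1  0  0  1
3  1  2  3  2  2
0  2  2  2  1  0
3  0  2  0  2  2
[4] 1  3  1  0  0  1
3  1  2  3  2  2
1  2  2  2  1  0
0  1  2  0  2  2
[5] 1  3  1  0  0  1
3  1  2  3  2  2
1  2  2  2  1  0
1  1  2  0  2  2
[6] 1  3  1  0  0  1
3  1  2  3  2  2
1  2  2  2  1  0
2  1  2  0  2  2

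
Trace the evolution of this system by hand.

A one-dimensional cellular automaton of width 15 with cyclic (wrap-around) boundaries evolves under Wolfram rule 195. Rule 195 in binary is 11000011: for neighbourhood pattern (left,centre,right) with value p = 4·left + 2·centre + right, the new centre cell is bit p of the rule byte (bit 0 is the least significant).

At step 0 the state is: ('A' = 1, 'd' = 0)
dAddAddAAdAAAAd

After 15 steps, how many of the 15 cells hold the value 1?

7

0) dAddAddAAdAAAAd
1) AddAddAdAddAAAd
2) ddAddAddddAdAAd
3) AAddAddAAAdddAd
4) dAdAddAdAAdAAdd
5) AddddAdddAddAdA
6) AdAAAddAAddAddd
7) dddAAdAdAdAddAA
8) dAAdAdddddddAdA
9) ddAdddAAAAAAddd
10) AAddAAdAAAAAdAA
11) AAdAdAddAAAAddA
12) AAdddddAdAAAdAd
13) dAdAAAAdddAAddd
14) AdddAAAdAAdAdAA
15) AdAAdAAddAddddA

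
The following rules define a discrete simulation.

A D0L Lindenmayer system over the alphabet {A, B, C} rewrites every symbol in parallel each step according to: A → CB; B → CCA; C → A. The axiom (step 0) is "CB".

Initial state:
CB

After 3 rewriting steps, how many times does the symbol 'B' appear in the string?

gen 0: CB
gen 1: ACCA
gen 2: CBAACB
gen 3: ACCACBCBACCA

2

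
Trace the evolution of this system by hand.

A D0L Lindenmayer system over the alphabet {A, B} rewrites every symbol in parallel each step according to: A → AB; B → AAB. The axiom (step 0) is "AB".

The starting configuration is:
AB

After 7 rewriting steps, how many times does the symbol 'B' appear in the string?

step 0: AB
step 1: ABAAB
step 2: ABAABABABAAB
step 3: ABAABABABAABABAABABAABABABAAB
step 4: ABAABABABAABABAABABAABABABAABABAABABABAABABAABABABAABABAABABAABABABAAB
step 5: ABAABABABAABABAABABAABABABAABABAABABABAABABAABABABAABABAAB…ABAABABAABABABAABABAABABABAABABAABABABAABABAABABAABABABAAB  (len 169)
step 6: ABAABABABAABABAABABAABABABAABABAABABABAABABAABABABAABABAAB…ABAABABAABABABAABABAABABABAABABAABABABAABABAABABAABABABAAB  (len 408)
step 7: ABAABABABAABABAABABAABABABAABABAABABABAABABAABABABAABABAAB…ABAABABAABABABAABABAABABABAABABAABABABAABABAABABAABABABAAB  (len 985)

408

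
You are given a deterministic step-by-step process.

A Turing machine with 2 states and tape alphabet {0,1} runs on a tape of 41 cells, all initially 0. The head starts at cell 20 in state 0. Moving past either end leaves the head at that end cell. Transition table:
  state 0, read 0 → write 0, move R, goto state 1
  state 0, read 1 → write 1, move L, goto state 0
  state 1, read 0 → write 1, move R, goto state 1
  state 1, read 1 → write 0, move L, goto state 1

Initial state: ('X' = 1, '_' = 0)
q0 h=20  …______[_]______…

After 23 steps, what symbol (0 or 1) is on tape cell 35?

1

0) q0 h=20  …______[_]______…
1) q1 h=21  …______[_]______…
2) q1 h=22  …_____X[_]______…
3) q1 h=23  …____XX[_]______…
4) q1 h=24  …___XXX[_]______…
5) q1 h=25  …__XXXX[_]______…
6) q1 h=26  …_XXXXX[_]______…
7) q1 h=27  …XXXXXX[_]______…
8) q1 h=28  …XXXXXX[_]______…
9) q1 h=29  …XXXXXX[_]______…
10) q1 h=30  …XXXXXX[_]______…
11) q1 h=31  …XXXXXX[_]______…
12) q1 h=32  …XXXXXX[_]______…
13) q1 h=33  …XXXXXX[_]______…
14) q1 h=34  …XXXXXX[_]______|
15) q1 h=35  …XXXXXX[_]_____|
16) q1 h=36  …XXXXXX[_]____|
17) q1 h=37  …XXXXXX[_]___|
18) q1 h=38  …XXXXXX[_]__|
19) q1 h=39  …XXXXXX[_]_|
20) q1 h=40  …XXXXXX[_]|
21) q1 h=40  …XXXXXX[X]|
22) q1 h=39  …XXXXXX[X]_|
23) q1 h=38  …XXXXXX[X]__|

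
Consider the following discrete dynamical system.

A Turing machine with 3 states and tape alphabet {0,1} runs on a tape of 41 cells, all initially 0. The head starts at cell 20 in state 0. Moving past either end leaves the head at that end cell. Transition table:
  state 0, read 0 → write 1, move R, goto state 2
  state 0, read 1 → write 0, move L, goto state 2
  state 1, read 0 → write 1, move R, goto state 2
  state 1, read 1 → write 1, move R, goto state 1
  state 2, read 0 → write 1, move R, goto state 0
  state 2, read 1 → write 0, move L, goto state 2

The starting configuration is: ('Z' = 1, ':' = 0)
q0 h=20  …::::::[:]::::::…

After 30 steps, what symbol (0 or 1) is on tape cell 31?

1

gen 0: q0 h=20  …::::::[:]::::::…
gen 1: q2 h=21  …:::::Z[:]::::::…
gen 2: q0 h=22  …::::ZZ[:]::::::…
gen 3: q2 h=23  …:::ZZZ[:]::::::…
gen 4: q0 h=24  …::ZZZZ[:]::::::…
gen 5: q2 h=25  …:ZZZZZ[:]::::::…
gen 6: q0 h=26  …ZZZZZZ[:]::::::…
gen 7: q2 h=27  …ZZZZZZ[:]::::::…
gen 8: q0 h=28  …ZZZZZZ[:]::::::…
gen 9: q2 h=29  …ZZZZZZ[:]::::::…
gen 10: q0 h=30  …ZZZZZZ[:]::::::…
gen 11: q2 h=31  …ZZZZZZ[:]::::::…
gen 12: q0 h=32  …ZZZZZZ[:]::::::…
gen 13: q2 h=33  …ZZZZZZ[:]::::::…
gen 14: q0 h=34  …ZZZZZZ[:]::::::|
gen 15: q2 h=35  …ZZZZZZ[:]:::::|
gen 16: q0 h=36  …ZZZZZZ[:]::::|
gen 17: q2 h=37  …ZZZZZZ[:]:::|
gen 18: q0 h=38  …ZZZZZZ[:]::|
gen 19: q2 h=39  …ZZZZZZ[:]:|
gen 20: q0 h=40  …ZZZZZZ[:]|
gen 21: q2 h=40  …ZZZZZZ[Z]|
gen 22: q2 h=39  …ZZZZZZ[Z]:|
gen 23: q2 h=38  …ZZZZZZ[Z]::|
gen 24: q2 h=37  …ZZZZZZ[Z]:::|
gen 25: q2 h=36  …ZZZZZZ[Z]::::|
gen 26: q2 h=35  …ZZZZZZ[Z]:::::|
gen 27: q2 h=34  …ZZZZZZ[Z]::::::|
gen 28: q2 h=33  …ZZZZZZ[Z]::::::…
gen 29: q2 h=32  …ZZZZZZ[Z]::::::…
gen 30: q2 h=31  …ZZZZZZ[Z]::::::…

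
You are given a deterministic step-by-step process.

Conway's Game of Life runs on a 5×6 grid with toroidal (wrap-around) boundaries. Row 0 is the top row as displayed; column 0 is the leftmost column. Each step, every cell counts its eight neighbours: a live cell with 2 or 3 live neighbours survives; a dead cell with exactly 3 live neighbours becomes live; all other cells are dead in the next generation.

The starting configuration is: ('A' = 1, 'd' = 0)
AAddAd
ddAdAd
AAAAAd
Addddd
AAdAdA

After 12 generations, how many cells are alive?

t=0: AAddAd
ddAdAd
AAAAAd
Addddd
AAdAdA
t=1: ddddAd
ddddAd
AdAdAd
dddddd
ddAdAd
t=2: ddddAA
ddddAd
dddAdA
dAdddA
dddAdd
t=3: dddAAA
dddAdd
AddddA
AdAddd
AddddA
t=4: AddAdA
AddAdd
AAdddA
dddddd
AAdAdd
t=5: dddAdA
ddAddd
AAdddA
ddAddA
AAAdAA
t=6: dddAdA
dAAdAA
AAAddA
ddAAdd
dAAddd
t=7: dddAdA
dddddd
dddddA
dddAdd
dAddAd
t=8: ddddAd
ddddAd
dddddd
ddddAd
ddAAAd
t=9: ddddAA
dddddd
dddddd
ddddAd
ddddAA
t=10: ddddAA
dddddd
dddddd
ddddAA
dddAdd
t=11: ddddAd
dddddd
dddddd
ddddAd
dddAdd
t=12: dddddd
dddddd
dddddd
dddddd
dddAAd

2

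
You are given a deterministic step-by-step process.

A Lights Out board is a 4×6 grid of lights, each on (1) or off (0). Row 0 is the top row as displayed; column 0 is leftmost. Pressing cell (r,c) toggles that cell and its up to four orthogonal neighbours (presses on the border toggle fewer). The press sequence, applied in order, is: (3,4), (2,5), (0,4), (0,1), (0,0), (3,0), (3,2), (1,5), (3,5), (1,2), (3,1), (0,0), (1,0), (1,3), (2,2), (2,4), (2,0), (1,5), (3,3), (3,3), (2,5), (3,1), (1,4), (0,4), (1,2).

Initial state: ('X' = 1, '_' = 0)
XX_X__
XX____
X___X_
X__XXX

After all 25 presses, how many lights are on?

11

gen 0: XX_X__
XX____
X___X_
X__XXX
gen 1: XX_X__
XX____
X_____
X_____
gen 2: XX_X__
XX___X
X___XX
X____X
gen 3: XX__XX
XX__XX
X___XX
X____X
gen 4: __X_XX
X___XX
X___XX
X____X
gen 5: XXX_XX
____XX
X___XX
X____X
gen 6: XXX_XX
____XX
____XX
_X___X
gen 7: XXX_XX
____XX
__X_XX
__XX_X
gen 8: XXX_X_
______
__X_X_
__XX_X
gen 9: XXX_X_
______
__X_XX
__XXX_
gen 10: XX__X_
_XXX__
____XX
__XXX_
gen 11: XX__X_
_XXX__
_X__XX
XX_XX_
gen 12: ____X_
XXXX__
_X__XX
XX_XX_
gen 13: X___X_
__XX__
XX__XX
XX_XX_
gen 14: X__XX_
____X_
XX_XXX
XX_XX_
gen 15: X__XX_
__X_X_
X_X_XX
XXXXX_
gen 16: X__XX_
__X___
X_XX__
XXXX__
gen 17: X__XX_
X_X___
_XXX__
_XXX__
gen 18: X__XXX
X_X_XX
_XXX_X
_XXX__
gen 19: X__XXX
X_X_XX
_XX__X
_X__X_
gen 20: X__XXX
X_X_XX
_XXX_X
_XXX__
gen 21: X__XXX
X_X_X_
_XXXX_
_XXX_X
gen 22: X__XXX
X_X_X_
__XXX_
X__X_X
gen 23: X__X_X
X_XX_X
__XX__
X__X_X
gen 24: X___X_
X_XXXX
__XX__
X__X_X
gen 25: X_X_X_
XX__XX
___X__
X__X_X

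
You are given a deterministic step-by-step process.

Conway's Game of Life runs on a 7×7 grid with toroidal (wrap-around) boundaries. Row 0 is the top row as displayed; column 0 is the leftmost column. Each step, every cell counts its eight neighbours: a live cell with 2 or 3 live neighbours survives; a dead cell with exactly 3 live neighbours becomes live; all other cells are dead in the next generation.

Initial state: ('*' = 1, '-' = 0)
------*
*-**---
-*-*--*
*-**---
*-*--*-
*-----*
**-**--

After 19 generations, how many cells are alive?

t=0: ------*
*-**---
-*-*--*
*-**---
*-*--*-
*-----*
**-**--
t=1: ----*-*
****--*
----*-*
*--**--
*-**---
--****-
-*---*-
t=2: ---**-*
-****-*
----*-*
***-***
-----**
-----**
--*---*
t=3: -*--*-*
--*---*
-------
-*-**--
-*-----
*------
*--**-*
t=4: -**-*-*
*----*-
--**---
--*----
***----
**----*
-*-**-*
t=5: -**-*-*
*---***
-***---
-------
--*---*
---*-**
---**-*
t=6: -**----
----*-*
*******
-*-*---
-----**
*-**--*
------*
t=7: *----*-
----*-*
-*----*
-*-*---
-*-****
*------
---*--*
t=8: *---**-
------*
--*--*-
-*-*--*
-*-****
*-**---
*-----*
t=9: *----*-
----*-*
*-*--**
-*-*--*
-*---**
--**---
*--***-
t=10: *--*---
-*--*--
-****--
-*--*--
-*-****
****---
-***-*-
t=11: *--*---
**--*--
**--**-
-*-----
-----**
-------
------*
t=12: **----*
--****-
--*-***
-*--*--
-------
-----**
-------
t=13: *******
--*----
-**---*
---**--
-----*-
-------
-----*-
t=14: *******
----*--
-**----
--****-
----*--
-------
****-*-
t=15: -------
----*-*
-**--*-
-**-**-
----**-
-****--
-----*-
t=16: -----*-
-----*-
***---*
-**---*
-------
--**---
--***--
t=17: ---*-*-
**---*-
--*--**
--*---*
-*-*---
--*-*--
--*-*--
t=18: -***-**
***--*-
--*--*-
****-**
-*-*---
-**-*--
--*-**-
t=19: -------
*----*-
-----*-
*--*-**
-----**
-*--**-
*-----*

14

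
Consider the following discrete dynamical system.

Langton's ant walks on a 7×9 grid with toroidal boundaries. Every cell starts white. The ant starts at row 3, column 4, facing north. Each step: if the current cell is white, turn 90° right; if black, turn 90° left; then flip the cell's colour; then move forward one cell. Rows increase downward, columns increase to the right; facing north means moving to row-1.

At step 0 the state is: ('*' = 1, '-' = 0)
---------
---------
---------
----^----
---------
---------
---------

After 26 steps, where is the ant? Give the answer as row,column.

6,3

gen 0: ---------
---------
---------
----^----
---------
---------
---------
gen 1: ---------
---------
---------
----*>---
---------
---------
---------
gen 2: ---------
---------
---------
----**---
-----v---
---------
---------
gen 3: ---------
---------
---------
----**---
----<*---
---------
---------
gen 4: ---------
---------
---------
----^*---
----**---
---------
---------
gen 5: ---------
---------
---------
---<-*---
----**---
---------
---------
gen 6: ---------
---------
---^-----
---*-*---
----**---
---------
---------
gen 7: ---------
---------
---*>----
---*-*---
----**---
---------
---------
gen 8: ---------
---------
---**----
---*v*---
----**---
---------
---------
gen 9: ---------
---------
---**----
---<**---
----**---
---------
---------
gen 10: ---------
---------
---**----
----**---
---v**---
---------
---------
gen 11: ---------
---------
---**----
----**---
--<***---
---------
---------
gen 12: ---------
---------
---**----
--^-**---
--****---
---------
---------
gen 13: ---------
---------
---**----
--*>**---
--****---
---------
---------
gen 14: ---------
---------
---**----
--****---
--*v**---
---------
---------
gen 15: ---------
---------
---**----
--****---
--*->*---
---------
---------
gen 16: ---------
---------
---**----
--**^*---
--*--*---
---------
---------
gen 17: ---------
---------
---**----
--*<-*---
--*--*---
---------
---------
gen 18: ---------
---------
---**----
--*--*---
--*v-*---
---------
---------
gen 19: ---------
---------
---**----
--*--*---
--<*-*---
---------
---------
gen 20: ---------
---------
---**----
--*--*---
---*-*---
--v------
---------
gen 21: ---------
---------
---**----
--*--*---
---*-*---
-<*------
---------
gen 22: ---------
---------
---**----
--*--*---
-^-*-*---
-**------
---------
gen 23: ---------
---------
---**----
--*--*---
-*>*-*---
-**------
---------
gen 24: ---------
---------
---**----
--*--*---
-***-*---
-*v------
---------
gen 25: ---------
---------
---**----
--*--*---
-***-*---
-*->-----
---------
gen 26: ---------
---------
---**----
--*--*---
-***-*---
-*-*-----
---v-----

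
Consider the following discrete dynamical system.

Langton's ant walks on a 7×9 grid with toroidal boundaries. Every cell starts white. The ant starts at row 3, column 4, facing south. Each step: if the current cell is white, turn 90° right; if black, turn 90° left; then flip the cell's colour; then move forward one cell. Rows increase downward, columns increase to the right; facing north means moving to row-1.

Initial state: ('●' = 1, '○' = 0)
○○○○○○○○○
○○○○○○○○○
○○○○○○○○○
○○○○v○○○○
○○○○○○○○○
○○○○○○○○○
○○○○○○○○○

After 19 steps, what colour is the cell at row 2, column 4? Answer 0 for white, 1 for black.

0

0) ○○○○○○○○○
○○○○○○○○○
○○○○○○○○○
○○○○v○○○○
○○○○○○○○○
○○○○○○○○○
○○○○○○○○○
1) ○○○○○○○○○
○○○○○○○○○
○○○○○○○○○
○○○<●○○○○
○○○○○○○○○
○○○○○○○○○
○○○○○○○○○
2) ○○○○○○○○○
○○○○○○○○○
○○○^○○○○○
○○○●●○○○○
○○○○○○○○○
○○○○○○○○○
○○○○○○○○○
3) ○○○○○○○○○
○○○○○○○○○
○○○●>○○○○
○○○●●○○○○
○○○○○○○○○
○○○○○○○○○
○○○○○○○○○
4) ○○○○○○○○○
○○○○○○○○○
○○○●●○○○○
○○○●v○○○○
○○○○○○○○○
○○○○○○○○○
○○○○○○○○○
5) ○○○○○○○○○
○○○○○○○○○
○○○●●○○○○
○○○●○>○○○
○○○○○○○○○
○○○○○○○○○
○○○○○○○○○
6) ○○○○○○○○○
○○○○○○○○○
○○○●●○○○○
○○○●○●○○○
○○○○○v○○○
○○○○○○○○○
○○○○○○○○○
7) ○○○○○○○○○
○○○○○○○○○
○○○●●○○○○
○○○●○●○○○
○○○○<●○○○
○○○○○○○○○
○○○○○○○○○
8) ○○○○○○○○○
○○○○○○○○○
○○○●●○○○○
○○○●^●○○○
○○○○●●○○○
○○○○○○○○○
○○○○○○○○○
9) ○○○○○○○○○
○○○○○○○○○
○○○●●○○○○
○○○●●>○○○
○○○○●●○○○
○○○○○○○○○
○○○○○○○○○
10) ○○○○○○○○○
○○○○○○○○○
○○○●●^○○○
○○○●●○○○○
○○○○●●○○○
○○○○○○○○○
○○○○○○○○○
11) ○○○○○○○○○
○○○○○○○○○
○○○●●●>○○
○○○●●○○○○
○○○○●●○○○
○○○○○○○○○
○○○○○○○○○
12) ○○○○○○○○○
○○○○○○○○○
○○○●●●●○○
○○○●●○v○○
○○○○●●○○○
○○○○○○○○○
○○○○○○○○○
13) ○○○○○○○○○
○○○○○○○○○
○○○●●●●○○
○○○●●<●○○
○○○○●●○○○
○○○○○○○○○
○○○○○○○○○
14) ○○○○○○○○○
○○○○○○○○○
○○○●●^●○○
○○○●●●●○○
○○○○●●○○○
○○○○○○○○○
○○○○○○○○○
15) ○○○○○○○○○
○○○○○○○○○
○○○●<○●○○
○○○●●●●○○
○○○○●●○○○
○○○○○○○○○
○○○○○○○○○
16) ○○○○○○○○○
○○○○○○○○○
○○○●○○●○○
○○○●v●●○○
○○○○●●○○○
○○○○○○○○○
○○○○○○○○○
17) ○○○○○○○○○
○○○○○○○○○
○○○●○○●○○
○○○●○>●○○
○○○○●●○○○
○○○○○○○○○
○○○○○○○○○
18) ○○○○○○○○○
○○○○○○○○○
○○○●○^●○○
○○○●○○●○○
○○○○●●○○○
○○○○○○○○○
○○○○○○○○○
19) ○○○○○○○○○
○○○○○○○○○
○○○●○●>○○
○○○●○○●○○
○○○○●●○○○
○○○○○○○○○
○○○○○○○○○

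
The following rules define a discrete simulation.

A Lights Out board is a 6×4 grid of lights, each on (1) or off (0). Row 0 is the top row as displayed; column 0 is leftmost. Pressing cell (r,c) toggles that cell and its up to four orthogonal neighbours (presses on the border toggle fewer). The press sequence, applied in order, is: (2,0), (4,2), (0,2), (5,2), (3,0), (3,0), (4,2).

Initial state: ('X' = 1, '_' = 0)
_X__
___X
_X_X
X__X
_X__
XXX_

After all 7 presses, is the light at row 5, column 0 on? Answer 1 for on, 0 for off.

1

[0] _X__
___X
_X_X
X__X
_X__
XXX_
[1] _X__
X__X
X__X
___X
_X__
XXX_
[2] _X__
X__X
X__X
__XX
__XX
XX__
[3] __XX
X_XX
X__X
__XX
__XX
XX__
[4] __XX
X_XX
X__X
__XX
___X
X_XX
[5] __XX
X_XX
___X
XXXX
X__X
X_XX
[6] __XX
X_XX
X__X
__XX
___X
X_XX
[7] __XX
X_XX
X__X
___X
_XX_
X__X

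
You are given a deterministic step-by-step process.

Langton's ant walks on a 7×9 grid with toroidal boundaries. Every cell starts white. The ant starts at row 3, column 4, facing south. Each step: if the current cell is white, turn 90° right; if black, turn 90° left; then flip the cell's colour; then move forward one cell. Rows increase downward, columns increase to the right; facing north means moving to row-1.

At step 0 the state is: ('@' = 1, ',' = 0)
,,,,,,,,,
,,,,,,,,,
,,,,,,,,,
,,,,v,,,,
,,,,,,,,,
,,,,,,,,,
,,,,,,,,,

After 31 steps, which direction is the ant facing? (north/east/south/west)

step 0: ,,,,,,,,,
,,,,,,,,,
,,,,,,,,,
,,,,v,,,,
,,,,,,,,,
,,,,,,,,,
,,,,,,,,,
step 1: ,,,,,,,,,
,,,,,,,,,
,,,,,,,,,
,,,<@,,,,
,,,,,,,,,
,,,,,,,,,
,,,,,,,,,
step 2: ,,,,,,,,,
,,,,,,,,,
,,,^,,,,,
,,,@@,,,,
,,,,,,,,,
,,,,,,,,,
,,,,,,,,,
step 3: ,,,,,,,,,
,,,,,,,,,
,,,@>,,,,
,,,@@,,,,
,,,,,,,,,
,,,,,,,,,
,,,,,,,,,
step 4: ,,,,,,,,,
,,,,,,,,,
,,,@@,,,,
,,,@v,,,,
,,,,,,,,,
,,,,,,,,,
,,,,,,,,,
step 5: ,,,,,,,,,
,,,,,,,,,
,,,@@,,,,
,,,@,>,,,
,,,,,,,,,
,,,,,,,,,
,,,,,,,,,
step 6: ,,,,,,,,,
,,,,,,,,,
,,,@@,,,,
,,,@,@,,,
,,,,,v,,,
,,,,,,,,,
,,,,,,,,,
step 7: ,,,,,,,,,
,,,,,,,,,
,,,@@,,,,
,,,@,@,,,
,,,,<@,,,
,,,,,,,,,
,,,,,,,,,
step 8: ,,,,,,,,,
,,,,,,,,,
,,,@@,,,,
,,,@^@,,,
,,,,@@,,,
,,,,,,,,,
,,,,,,,,,
step 9: ,,,,,,,,,
,,,,,,,,,
,,,@@,,,,
,,,@@>,,,
,,,,@@,,,
,,,,,,,,,
,,,,,,,,,
step 10: ,,,,,,,,,
,,,,,,,,,
,,,@@^,,,
,,,@@,,,,
,,,,@@,,,
,,,,,,,,,
,,,,,,,,,
step 11: ,,,,,,,,,
,,,,,,,,,
,,,@@@>,,
,,,@@,,,,
,,,,@@,,,
,,,,,,,,,
,,,,,,,,,
step 12: ,,,,,,,,,
,,,,,,,,,
,,,@@@@,,
,,,@@,v,,
,,,,@@,,,
,,,,,,,,,
,,,,,,,,,
step 13: ,,,,,,,,,
,,,,,,,,,
,,,@@@@,,
,,,@@<@,,
,,,,@@,,,
,,,,,,,,,
,,,,,,,,,
step 14: ,,,,,,,,,
,,,,,,,,,
,,,@@^@,,
,,,@@@@,,
,,,,@@,,,
,,,,,,,,,
,,,,,,,,,
step 15: ,,,,,,,,,
,,,,,,,,,
,,,@<,@,,
,,,@@@@,,
,,,,@@,,,
,,,,,,,,,
,,,,,,,,,
step 16: ,,,,,,,,,
,,,,,,,,,
,,,@,,@,,
,,,@v@@,,
,,,,@@,,,
,,,,,,,,,
,,,,,,,,,
step 17: ,,,,,,,,,
,,,,,,,,,
,,,@,,@,,
,,,@,>@,,
,,,,@@,,,
,,,,,,,,,
,,,,,,,,,
step 18: ,,,,,,,,,
,,,,,,,,,
,,,@,^@,,
,,,@,,@,,
,,,,@@,,,
,,,,,,,,,
,,,,,,,,,
step 19: ,,,,,,,,,
,,,,,,,,,
,,,@,@>,,
,,,@,,@,,
,,,,@@,,,
,,,,,,,,,
,,,,,,,,,
step 20: ,,,,,,,,,
,,,,,,^,,
,,,@,@,,,
,,,@,,@,,
,,,,@@,,,
,,,,,,,,,
,,,,,,,,,
step 21: ,,,,,,,,,
,,,,,,@>,
,,,@,@,,,
,,,@,,@,,
,,,,@@,,,
,,,,,,,,,
,,,,,,,,,
step 22: ,,,,,,,,,
,,,,,,@@,
,,,@,@,v,
,,,@,,@,,
,,,,@@,,,
,,,,,,,,,
,,,,,,,,,
step 23: ,,,,,,,,,
,,,,,,@@,
,,,@,@<@,
,,,@,,@,,
,,,,@@,,,
,,,,,,,,,
,,,,,,,,,
step 24: ,,,,,,,,,
,,,,,,^@,
,,,@,@@@,
,,,@,,@,,
,,,,@@,,,
,,,,,,,,,
,,,,,,,,,
step 25: ,,,,,,,,,
,,,,,<,@,
,,,@,@@@,
,,,@,,@,,
,,,,@@,,,
,,,,,,,,,
,,,,,,,,,
step 26: ,,,,,^,,,
,,,,,@,@,
,,,@,@@@,
,,,@,,@,,
,,,,@@,,,
,,,,,,,,,
,,,,,,,,,
step 27: ,,,,,@>,,
,,,,,@,@,
,,,@,@@@,
,,,@,,@,,
,,,,@@,,,
,,,,,,,,,
,,,,,,,,,
step 28: ,,,,,@@,,
,,,,,@v@,
,,,@,@@@,
,,,@,,@,,
,,,,@@,,,
,,,,,,,,,
,,,,,,,,,
step 29: ,,,,,@@,,
,,,,,<@@,
,,,@,@@@,
,,,@,,@,,
,,,,@@,,,
,,,,,,,,,
,,,,,,,,,
step 30: ,,,,,@@,,
,,,,,,@@,
,,,@,v@@,
,,,@,,@,,
,,,,@@,,,
,,,,,,,,,
,,,,,,,,,
step 31: ,,,,,@@,,
,,,,,,@@,
,,,@,,>@,
,,,@,,@,,
,,,,@@,,,
,,,,,,,,,
,,,,,,,,,

east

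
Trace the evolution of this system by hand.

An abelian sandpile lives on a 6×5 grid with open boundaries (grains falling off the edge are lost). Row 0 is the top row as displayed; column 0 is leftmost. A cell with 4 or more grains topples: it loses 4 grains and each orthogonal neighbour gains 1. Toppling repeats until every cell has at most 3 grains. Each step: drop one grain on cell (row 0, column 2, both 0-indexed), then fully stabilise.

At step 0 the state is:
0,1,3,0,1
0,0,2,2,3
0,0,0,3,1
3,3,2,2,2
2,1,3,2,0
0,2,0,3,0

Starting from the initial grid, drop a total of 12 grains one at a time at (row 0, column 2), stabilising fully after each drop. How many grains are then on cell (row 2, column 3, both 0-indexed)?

gen 0: 0,1,3,0,1
0,0,2,2,3
0,0,0,3,1
3,3,2,2,2
2,1,3,2,0
0,2,0,3,0
gen 1: 0,2,0,1,1
0,0,3,2,3
0,0,0,3,1
3,3,2,2,2
2,1,3,2,0
0,2,0,3,0
gen 2: 0,2,1,1,1
0,0,3,2,3
0,0,0,3,1
3,3,2,2,2
2,1,3,2,0
0,2,0,3,0
gen 3: 0,2,2,1,1
0,0,3,2,3
0,0,0,3,1
3,3,2,2,2
2,1,3,2,0
0,2,0,3,0
gen 4: 0,2,3,1,1
0,0,3,2,3
0,0,0,3,1
3,3,2,2,2
2,1,3,2,0
0,2,0,3,0
gen 5: 0,3,1,2,1
0,1,0,3,3
0,0,1,3,1
3,3,2,2,2
2,1,3,2,0
0,2,0,3,0
gen 6: 0,3,2,2,1
0,1,0,3,3
0,0,1,3,1
3,3,2,2,2
2,1,3,2,0
0,2,0,3,0
gen 7: 0,3,3,2,1
0,1,0,3,3
0,0,1,3,1
3,3,2,2,2
2,1,3,2,0
0,2,0,3,0
gen 8: 1,0,1,3,1
0,2,1,3,3
0,0,1,3,1
3,3,2,2,2
2,1,3,2,0
0,2,0,3,0
gen 9: 1,0,2,3,1
0,2,1,3,3
0,0,1,3,1
3,3,2,2,2
2,1,3,2,0
0,2,0,3,0
gen 10: 1,0,3,3,1
0,2,1,3,3
0,0,1,3,1
3,3,2,2,2
2,1,3,2,0
0,2,0,3,0
gen 11: 1,1,1,1,3
0,2,3,2,0
0,0,2,0,3
3,3,2,3,2
2,1,3,2,0
0,2,0,3,0
gen 12: 1,1,2,1,3
0,2,3,2,0
0,0,2,0,3
3,3,2,3,2
2,1,3,2,0
0,2,0,3,0

0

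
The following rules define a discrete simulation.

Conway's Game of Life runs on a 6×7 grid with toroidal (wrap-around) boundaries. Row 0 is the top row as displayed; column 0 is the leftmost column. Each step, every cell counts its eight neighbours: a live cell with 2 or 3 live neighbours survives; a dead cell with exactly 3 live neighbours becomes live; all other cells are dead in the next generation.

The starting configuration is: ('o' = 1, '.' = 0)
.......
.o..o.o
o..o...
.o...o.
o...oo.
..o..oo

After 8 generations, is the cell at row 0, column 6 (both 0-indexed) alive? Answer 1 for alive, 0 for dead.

k=0  .......
.o..o.o
o..o...
.o...o.
o...oo.
..o..oo
k=1  o.....o
o......
ooo.ooo
oo...o.
oo..o..
....ooo
k=2  o......
.......
..o.oo.
...o...
.o..o..
.o..o..
k=3  .......
.......
...oo..
..oo.o.
..ooo..
oo.....
k=4  .......
.......
..ooo..
.....o.
....o..
.ooo...
k=5  ..o....
...o...
...oo..
.....o.
..ooo..
..oo...
k=6  ..o....
..ooo..
...oo..
..o..o.
..o.o..
.o..o..
k=7  .oo.o..
..o.o..
.....o.
..o..o.
.oo.oo.
.oo....
k=8  .......
.oo.oo.
...ooo.
.ooo.oo
....oo.
o...oo.

0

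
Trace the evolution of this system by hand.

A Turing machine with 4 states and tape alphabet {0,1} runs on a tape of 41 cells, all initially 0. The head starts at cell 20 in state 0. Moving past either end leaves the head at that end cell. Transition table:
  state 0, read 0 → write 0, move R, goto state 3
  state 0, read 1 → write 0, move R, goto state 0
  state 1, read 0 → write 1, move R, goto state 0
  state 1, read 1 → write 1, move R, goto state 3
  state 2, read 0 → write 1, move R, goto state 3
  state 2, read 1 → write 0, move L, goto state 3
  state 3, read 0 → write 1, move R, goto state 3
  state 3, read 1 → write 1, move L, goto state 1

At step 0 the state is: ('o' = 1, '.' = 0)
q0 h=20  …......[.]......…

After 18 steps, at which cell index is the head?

38

step 0: q0 h=20  …......[.]......…
step 1: q3 h=21  …......[.]......…
step 2: q3 h=22  ….....o[.]......…
step 3: q3 h=23  …....oo[.]......…
step 4: q3 h=24  …...ooo[.]......…
step 5: q3 h=25  …..oooo[.]......…
step 6: q3 h=26  ….ooooo[.]......…
step 7: q3 h=27  …oooooo[.]......…
step 8: q3 h=28  …oooooo[.]......…
step 9: q3 h=29  …oooooo[.]......…
step 10: q3 h=30  …oooooo[.]......…
step 11: q3 h=31  …oooooo[.]......…
step 12: q3 h=32  …oooooo[.]......…
step 13: q3 h=33  …oooooo[.]......…
step 14: q3 h=34  …oooooo[.]......|
step 15: q3 h=35  …oooooo[.].....|
step 16: q3 h=36  …oooooo[.]....|
step 17: q3 h=37  …oooooo[.]...|
step 18: q3 h=38  …oooooo[.]..|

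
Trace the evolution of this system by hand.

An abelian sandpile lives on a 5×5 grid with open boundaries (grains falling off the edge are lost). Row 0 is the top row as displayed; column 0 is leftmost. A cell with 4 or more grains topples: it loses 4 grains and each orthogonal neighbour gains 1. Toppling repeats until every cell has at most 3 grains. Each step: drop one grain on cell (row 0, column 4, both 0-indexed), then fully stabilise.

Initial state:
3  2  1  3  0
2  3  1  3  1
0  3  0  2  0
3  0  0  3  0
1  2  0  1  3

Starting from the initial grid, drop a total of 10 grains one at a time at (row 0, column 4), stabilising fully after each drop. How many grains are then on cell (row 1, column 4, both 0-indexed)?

step 0: 3  2  1  3  0
2  3  1  3  1
0  3  0  2  0
3  0  0  3  0
1  2  0  1  3
step 1: 3  2  1  3  1
2  3  1  3  1
0  3  0  2  0
3  0  0  3  0
1  2  0  1  3
step 2: 3  2  1  3  2
2  3  1  3  1
0  3  0  2  0
3  0  0  3  0
1  2  0  1  3
step 3: 3  2  1  3  3
2  3  1  3  1
0  3  0  2  0
3  0  0  3  0
1  2  0  1  3
step 4: 3  2  2  1  1
2  3  2  0  3
0  3  0  3  0
3  0  0  3  0
1  2  0  1  3
step 5: 3  2  2  1  2
2  3  2  0  3
0  3  0  3  0
3  0  0  3  0
1  2  0  1  3
step 6: 3  2  2  1  3
2  3  2  0  3
0  3  0  3  0
3  0  0  3  0
1  2  0  1  3
step 7: 3  2  2  2  1
2  3  2  1  0
0  3  0  3  1
3  0  0  3  0
1  2  0  1  3
step 8: 3  2  2  2  2
2  3  2  1  0
0  3  0  3  1
3  0  0  3  0
1  2  0  1  3
step 9: 3  2  2  2  3
2  3  2  1  0
0  3  0  3  1
3  0  0  3  0
1  2  0  1  3
step 10: 3  2  2  3  0
2  3  2  1  1
0  3  0  3  1
3  0  0  3  0
1  2  0  1  3

1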